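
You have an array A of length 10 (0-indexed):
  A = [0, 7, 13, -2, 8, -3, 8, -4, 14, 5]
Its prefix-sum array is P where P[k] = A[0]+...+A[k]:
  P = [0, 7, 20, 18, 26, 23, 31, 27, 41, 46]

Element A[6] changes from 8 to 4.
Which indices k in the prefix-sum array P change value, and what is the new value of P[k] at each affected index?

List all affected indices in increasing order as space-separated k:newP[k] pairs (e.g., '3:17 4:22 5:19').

Answer: 6:27 7:23 8:37 9:42

Derivation:
P[k] = A[0] + ... + A[k]
P[k] includes A[6] iff k >= 6
Affected indices: 6, 7, ..., 9; delta = -4
  P[6]: 31 + -4 = 27
  P[7]: 27 + -4 = 23
  P[8]: 41 + -4 = 37
  P[9]: 46 + -4 = 42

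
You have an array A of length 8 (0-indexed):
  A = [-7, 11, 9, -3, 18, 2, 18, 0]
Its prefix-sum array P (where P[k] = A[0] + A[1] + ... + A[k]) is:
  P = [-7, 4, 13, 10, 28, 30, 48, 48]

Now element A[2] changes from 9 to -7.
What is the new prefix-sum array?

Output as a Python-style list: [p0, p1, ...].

Answer: [-7, 4, -3, -6, 12, 14, 32, 32]

Derivation:
Change: A[2] 9 -> -7, delta = -16
P[k] for k < 2: unchanged (A[2] not included)
P[k] for k >= 2: shift by delta = -16
  P[0] = -7 + 0 = -7
  P[1] = 4 + 0 = 4
  P[2] = 13 + -16 = -3
  P[3] = 10 + -16 = -6
  P[4] = 28 + -16 = 12
  P[5] = 30 + -16 = 14
  P[6] = 48 + -16 = 32
  P[7] = 48 + -16 = 32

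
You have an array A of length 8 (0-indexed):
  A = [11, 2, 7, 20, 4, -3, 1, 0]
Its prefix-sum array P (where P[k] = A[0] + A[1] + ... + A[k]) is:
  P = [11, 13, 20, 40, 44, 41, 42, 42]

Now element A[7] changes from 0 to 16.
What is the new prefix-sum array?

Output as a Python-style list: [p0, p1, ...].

Answer: [11, 13, 20, 40, 44, 41, 42, 58]

Derivation:
Change: A[7] 0 -> 16, delta = 16
P[k] for k < 7: unchanged (A[7] not included)
P[k] for k >= 7: shift by delta = 16
  P[0] = 11 + 0 = 11
  P[1] = 13 + 0 = 13
  P[2] = 20 + 0 = 20
  P[3] = 40 + 0 = 40
  P[4] = 44 + 0 = 44
  P[5] = 41 + 0 = 41
  P[6] = 42 + 0 = 42
  P[7] = 42 + 16 = 58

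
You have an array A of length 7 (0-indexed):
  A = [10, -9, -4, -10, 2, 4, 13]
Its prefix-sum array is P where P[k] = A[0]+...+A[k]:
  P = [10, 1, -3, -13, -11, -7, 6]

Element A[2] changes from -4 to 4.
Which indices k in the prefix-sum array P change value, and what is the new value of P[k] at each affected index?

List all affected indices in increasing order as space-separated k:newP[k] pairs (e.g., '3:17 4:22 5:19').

Answer: 2:5 3:-5 4:-3 5:1 6:14

Derivation:
P[k] = A[0] + ... + A[k]
P[k] includes A[2] iff k >= 2
Affected indices: 2, 3, ..., 6; delta = 8
  P[2]: -3 + 8 = 5
  P[3]: -13 + 8 = -5
  P[4]: -11 + 8 = -3
  P[5]: -7 + 8 = 1
  P[6]: 6 + 8 = 14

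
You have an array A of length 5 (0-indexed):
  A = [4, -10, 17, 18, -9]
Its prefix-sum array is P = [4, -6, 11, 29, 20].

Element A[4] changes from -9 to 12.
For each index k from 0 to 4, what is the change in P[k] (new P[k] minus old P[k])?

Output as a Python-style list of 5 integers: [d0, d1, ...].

Answer: [0, 0, 0, 0, 21]

Derivation:
Element change: A[4] -9 -> 12, delta = 21
For k < 4: P[k] unchanged, delta_P[k] = 0
For k >= 4: P[k] shifts by exactly 21
Delta array: [0, 0, 0, 0, 21]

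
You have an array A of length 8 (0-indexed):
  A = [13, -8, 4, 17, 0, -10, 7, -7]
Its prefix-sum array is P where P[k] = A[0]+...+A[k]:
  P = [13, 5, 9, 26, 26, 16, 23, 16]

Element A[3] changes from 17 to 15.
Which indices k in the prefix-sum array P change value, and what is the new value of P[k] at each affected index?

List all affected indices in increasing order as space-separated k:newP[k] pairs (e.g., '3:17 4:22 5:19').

Answer: 3:24 4:24 5:14 6:21 7:14

Derivation:
P[k] = A[0] + ... + A[k]
P[k] includes A[3] iff k >= 3
Affected indices: 3, 4, ..., 7; delta = -2
  P[3]: 26 + -2 = 24
  P[4]: 26 + -2 = 24
  P[5]: 16 + -2 = 14
  P[6]: 23 + -2 = 21
  P[7]: 16 + -2 = 14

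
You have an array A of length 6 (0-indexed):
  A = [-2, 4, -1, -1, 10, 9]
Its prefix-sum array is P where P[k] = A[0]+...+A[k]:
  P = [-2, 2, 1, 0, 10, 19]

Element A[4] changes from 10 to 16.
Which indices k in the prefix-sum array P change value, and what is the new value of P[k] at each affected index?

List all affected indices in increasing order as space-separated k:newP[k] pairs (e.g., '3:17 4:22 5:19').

Answer: 4:16 5:25

Derivation:
P[k] = A[0] + ... + A[k]
P[k] includes A[4] iff k >= 4
Affected indices: 4, 5, ..., 5; delta = 6
  P[4]: 10 + 6 = 16
  P[5]: 19 + 6 = 25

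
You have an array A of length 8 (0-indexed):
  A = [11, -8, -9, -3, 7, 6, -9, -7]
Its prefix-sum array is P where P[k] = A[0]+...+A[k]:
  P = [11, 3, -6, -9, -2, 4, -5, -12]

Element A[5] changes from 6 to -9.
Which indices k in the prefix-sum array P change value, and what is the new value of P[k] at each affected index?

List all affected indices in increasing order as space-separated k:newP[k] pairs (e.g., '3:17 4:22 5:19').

P[k] = A[0] + ... + A[k]
P[k] includes A[5] iff k >= 5
Affected indices: 5, 6, ..., 7; delta = -15
  P[5]: 4 + -15 = -11
  P[6]: -5 + -15 = -20
  P[7]: -12 + -15 = -27

Answer: 5:-11 6:-20 7:-27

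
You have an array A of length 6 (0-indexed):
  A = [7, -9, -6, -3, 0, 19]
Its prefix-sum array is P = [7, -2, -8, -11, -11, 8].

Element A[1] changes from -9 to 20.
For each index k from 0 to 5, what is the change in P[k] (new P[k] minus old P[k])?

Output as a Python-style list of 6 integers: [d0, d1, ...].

Answer: [0, 29, 29, 29, 29, 29]

Derivation:
Element change: A[1] -9 -> 20, delta = 29
For k < 1: P[k] unchanged, delta_P[k] = 0
For k >= 1: P[k] shifts by exactly 29
Delta array: [0, 29, 29, 29, 29, 29]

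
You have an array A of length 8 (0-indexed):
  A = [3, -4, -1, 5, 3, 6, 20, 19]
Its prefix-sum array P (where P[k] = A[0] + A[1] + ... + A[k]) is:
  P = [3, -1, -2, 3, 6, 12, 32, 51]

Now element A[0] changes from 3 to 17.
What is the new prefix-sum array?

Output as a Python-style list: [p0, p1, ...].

Answer: [17, 13, 12, 17, 20, 26, 46, 65]

Derivation:
Change: A[0] 3 -> 17, delta = 14
P[k] for k < 0: unchanged (A[0] not included)
P[k] for k >= 0: shift by delta = 14
  P[0] = 3 + 14 = 17
  P[1] = -1 + 14 = 13
  P[2] = -2 + 14 = 12
  P[3] = 3 + 14 = 17
  P[4] = 6 + 14 = 20
  P[5] = 12 + 14 = 26
  P[6] = 32 + 14 = 46
  P[7] = 51 + 14 = 65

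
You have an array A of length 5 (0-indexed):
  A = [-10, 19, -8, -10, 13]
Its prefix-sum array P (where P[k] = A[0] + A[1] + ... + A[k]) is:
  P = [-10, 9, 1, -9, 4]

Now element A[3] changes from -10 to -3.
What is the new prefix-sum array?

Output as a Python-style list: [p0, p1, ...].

Answer: [-10, 9, 1, -2, 11]

Derivation:
Change: A[3] -10 -> -3, delta = 7
P[k] for k < 3: unchanged (A[3] not included)
P[k] for k >= 3: shift by delta = 7
  P[0] = -10 + 0 = -10
  P[1] = 9 + 0 = 9
  P[2] = 1 + 0 = 1
  P[3] = -9 + 7 = -2
  P[4] = 4 + 7 = 11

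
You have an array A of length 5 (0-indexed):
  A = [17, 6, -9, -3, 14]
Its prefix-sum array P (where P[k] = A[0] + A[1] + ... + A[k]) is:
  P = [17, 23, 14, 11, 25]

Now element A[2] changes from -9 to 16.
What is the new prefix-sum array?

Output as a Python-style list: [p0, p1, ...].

Change: A[2] -9 -> 16, delta = 25
P[k] for k < 2: unchanged (A[2] not included)
P[k] for k >= 2: shift by delta = 25
  P[0] = 17 + 0 = 17
  P[1] = 23 + 0 = 23
  P[2] = 14 + 25 = 39
  P[3] = 11 + 25 = 36
  P[4] = 25 + 25 = 50

Answer: [17, 23, 39, 36, 50]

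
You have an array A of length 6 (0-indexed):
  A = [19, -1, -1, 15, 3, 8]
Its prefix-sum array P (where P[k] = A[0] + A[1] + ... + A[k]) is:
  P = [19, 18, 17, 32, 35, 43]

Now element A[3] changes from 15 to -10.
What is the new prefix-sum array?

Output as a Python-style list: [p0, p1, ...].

Change: A[3] 15 -> -10, delta = -25
P[k] for k < 3: unchanged (A[3] not included)
P[k] for k >= 3: shift by delta = -25
  P[0] = 19 + 0 = 19
  P[1] = 18 + 0 = 18
  P[2] = 17 + 0 = 17
  P[3] = 32 + -25 = 7
  P[4] = 35 + -25 = 10
  P[5] = 43 + -25 = 18

Answer: [19, 18, 17, 7, 10, 18]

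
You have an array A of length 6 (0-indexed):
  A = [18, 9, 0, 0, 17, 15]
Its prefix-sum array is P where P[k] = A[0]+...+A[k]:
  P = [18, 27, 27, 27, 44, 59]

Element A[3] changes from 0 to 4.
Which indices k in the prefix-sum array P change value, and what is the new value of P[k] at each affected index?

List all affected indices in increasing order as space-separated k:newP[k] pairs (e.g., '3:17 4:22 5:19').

Answer: 3:31 4:48 5:63

Derivation:
P[k] = A[0] + ... + A[k]
P[k] includes A[3] iff k >= 3
Affected indices: 3, 4, ..., 5; delta = 4
  P[3]: 27 + 4 = 31
  P[4]: 44 + 4 = 48
  P[5]: 59 + 4 = 63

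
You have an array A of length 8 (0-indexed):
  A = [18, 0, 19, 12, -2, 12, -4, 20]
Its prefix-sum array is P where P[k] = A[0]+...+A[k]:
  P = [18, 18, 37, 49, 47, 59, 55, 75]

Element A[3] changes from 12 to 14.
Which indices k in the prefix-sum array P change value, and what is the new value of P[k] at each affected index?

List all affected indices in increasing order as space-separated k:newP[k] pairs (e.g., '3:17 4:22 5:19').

P[k] = A[0] + ... + A[k]
P[k] includes A[3] iff k >= 3
Affected indices: 3, 4, ..., 7; delta = 2
  P[3]: 49 + 2 = 51
  P[4]: 47 + 2 = 49
  P[5]: 59 + 2 = 61
  P[6]: 55 + 2 = 57
  P[7]: 75 + 2 = 77

Answer: 3:51 4:49 5:61 6:57 7:77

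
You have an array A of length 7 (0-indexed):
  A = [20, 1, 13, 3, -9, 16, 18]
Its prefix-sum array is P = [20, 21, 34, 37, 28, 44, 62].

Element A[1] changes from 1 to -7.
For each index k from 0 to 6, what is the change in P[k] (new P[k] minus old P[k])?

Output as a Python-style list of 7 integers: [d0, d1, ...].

Answer: [0, -8, -8, -8, -8, -8, -8]

Derivation:
Element change: A[1] 1 -> -7, delta = -8
For k < 1: P[k] unchanged, delta_P[k] = 0
For k >= 1: P[k] shifts by exactly -8
Delta array: [0, -8, -8, -8, -8, -8, -8]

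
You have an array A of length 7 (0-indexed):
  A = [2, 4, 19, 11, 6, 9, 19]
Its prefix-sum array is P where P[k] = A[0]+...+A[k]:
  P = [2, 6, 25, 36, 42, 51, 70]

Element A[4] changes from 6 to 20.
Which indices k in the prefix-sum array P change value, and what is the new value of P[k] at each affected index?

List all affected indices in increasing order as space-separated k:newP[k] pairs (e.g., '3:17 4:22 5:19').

Answer: 4:56 5:65 6:84

Derivation:
P[k] = A[0] + ... + A[k]
P[k] includes A[4] iff k >= 4
Affected indices: 4, 5, ..., 6; delta = 14
  P[4]: 42 + 14 = 56
  P[5]: 51 + 14 = 65
  P[6]: 70 + 14 = 84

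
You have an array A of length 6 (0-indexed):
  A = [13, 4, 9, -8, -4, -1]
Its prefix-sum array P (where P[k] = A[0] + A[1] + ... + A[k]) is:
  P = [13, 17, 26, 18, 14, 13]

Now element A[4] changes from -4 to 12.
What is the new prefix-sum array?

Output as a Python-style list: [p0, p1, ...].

Answer: [13, 17, 26, 18, 30, 29]

Derivation:
Change: A[4] -4 -> 12, delta = 16
P[k] for k < 4: unchanged (A[4] not included)
P[k] for k >= 4: shift by delta = 16
  P[0] = 13 + 0 = 13
  P[1] = 17 + 0 = 17
  P[2] = 26 + 0 = 26
  P[3] = 18 + 0 = 18
  P[4] = 14 + 16 = 30
  P[5] = 13 + 16 = 29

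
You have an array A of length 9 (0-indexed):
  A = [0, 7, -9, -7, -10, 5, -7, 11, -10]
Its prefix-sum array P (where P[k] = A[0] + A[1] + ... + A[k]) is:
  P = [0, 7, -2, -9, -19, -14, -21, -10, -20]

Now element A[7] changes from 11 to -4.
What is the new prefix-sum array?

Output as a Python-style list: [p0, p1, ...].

Change: A[7] 11 -> -4, delta = -15
P[k] for k < 7: unchanged (A[7] not included)
P[k] for k >= 7: shift by delta = -15
  P[0] = 0 + 0 = 0
  P[1] = 7 + 0 = 7
  P[2] = -2 + 0 = -2
  P[3] = -9 + 0 = -9
  P[4] = -19 + 0 = -19
  P[5] = -14 + 0 = -14
  P[6] = -21 + 0 = -21
  P[7] = -10 + -15 = -25
  P[8] = -20 + -15 = -35

Answer: [0, 7, -2, -9, -19, -14, -21, -25, -35]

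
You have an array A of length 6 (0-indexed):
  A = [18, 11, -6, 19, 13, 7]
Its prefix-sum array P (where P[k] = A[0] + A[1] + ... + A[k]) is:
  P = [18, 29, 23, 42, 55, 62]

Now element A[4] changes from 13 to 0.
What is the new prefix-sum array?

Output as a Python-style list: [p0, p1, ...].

Answer: [18, 29, 23, 42, 42, 49]

Derivation:
Change: A[4] 13 -> 0, delta = -13
P[k] for k < 4: unchanged (A[4] not included)
P[k] for k >= 4: shift by delta = -13
  P[0] = 18 + 0 = 18
  P[1] = 29 + 0 = 29
  P[2] = 23 + 0 = 23
  P[3] = 42 + 0 = 42
  P[4] = 55 + -13 = 42
  P[5] = 62 + -13 = 49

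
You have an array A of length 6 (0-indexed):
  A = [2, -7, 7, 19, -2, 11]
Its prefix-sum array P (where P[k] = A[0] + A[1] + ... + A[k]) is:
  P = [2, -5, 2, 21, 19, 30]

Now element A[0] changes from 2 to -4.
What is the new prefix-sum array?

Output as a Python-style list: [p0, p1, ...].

Change: A[0] 2 -> -4, delta = -6
P[k] for k < 0: unchanged (A[0] not included)
P[k] for k >= 0: shift by delta = -6
  P[0] = 2 + -6 = -4
  P[1] = -5 + -6 = -11
  P[2] = 2 + -6 = -4
  P[3] = 21 + -6 = 15
  P[4] = 19 + -6 = 13
  P[5] = 30 + -6 = 24

Answer: [-4, -11, -4, 15, 13, 24]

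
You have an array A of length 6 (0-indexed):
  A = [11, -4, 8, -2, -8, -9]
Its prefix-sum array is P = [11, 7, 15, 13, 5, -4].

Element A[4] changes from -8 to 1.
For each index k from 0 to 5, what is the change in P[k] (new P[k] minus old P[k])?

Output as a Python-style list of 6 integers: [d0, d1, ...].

Answer: [0, 0, 0, 0, 9, 9]

Derivation:
Element change: A[4] -8 -> 1, delta = 9
For k < 4: P[k] unchanged, delta_P[k] = 0
For k >= 4: P[k] shifts by exactly 9
Delta array: [0, 0, 0, 0, 9, 9]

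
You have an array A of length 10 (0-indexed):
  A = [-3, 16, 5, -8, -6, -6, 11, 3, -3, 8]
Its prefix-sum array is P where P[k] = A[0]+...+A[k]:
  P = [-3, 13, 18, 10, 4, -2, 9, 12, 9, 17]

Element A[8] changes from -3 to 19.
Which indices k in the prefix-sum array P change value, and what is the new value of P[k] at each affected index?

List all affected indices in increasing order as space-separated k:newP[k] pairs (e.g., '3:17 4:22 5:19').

Answer: 8:31 9:39

Derivation:
P[k] = A[0] + ... + A[k]
P[k] includes A[8] iff k >= 8
Affected indices: 8, 9, ..., 9; delta = 22
  P[8]: 9 + 22 = 31
  P[9]: 17 + 22 = 39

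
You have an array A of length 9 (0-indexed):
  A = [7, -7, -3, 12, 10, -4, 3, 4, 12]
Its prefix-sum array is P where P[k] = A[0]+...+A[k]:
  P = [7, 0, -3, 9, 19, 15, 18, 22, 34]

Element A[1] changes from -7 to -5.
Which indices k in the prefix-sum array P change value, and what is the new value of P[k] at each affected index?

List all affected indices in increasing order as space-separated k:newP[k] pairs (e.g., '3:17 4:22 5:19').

P[k] = A[0] + ... + A[k]
P[k] includes A[1] iff k >= 1
Affected indices: 1, 2, ..., 8; delta = 2
  P[1]: 0 + 2 = 2
  P[2]: -3 + 2 = -1
  P[3]: 9 + 2 = 11
  P[4]: 19 + 2 = 21
  P[5]: 15 + 2 = 17
  P[6]: 18 + 2 = 20
  P[7]: 22 + 2 = 24
  P[8]: 34 + 2 = 36

Answer: 1:2 2:-1 3:11 4:21 5:17 6:20 7:24 8:36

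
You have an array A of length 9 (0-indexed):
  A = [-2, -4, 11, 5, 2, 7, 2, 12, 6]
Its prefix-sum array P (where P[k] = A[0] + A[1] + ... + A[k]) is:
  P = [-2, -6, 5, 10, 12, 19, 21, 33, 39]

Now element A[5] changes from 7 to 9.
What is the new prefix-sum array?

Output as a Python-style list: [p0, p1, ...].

Answer: [-2, -6, 5, 10, 12, 21, 23, 35, 41]

Derivation:
Change: A[5] 7 -> 9, delta = 2
P[k] for k < 5: unchanged (A[5] not included)
P[k] for k >= 5: shift by delta = 2
  P[0] = -2 + 0 = -2
  P[1] = -6 + 0 = -6
  P[2] = 5 + 0 = 5
  P[3] = 10 + 0 = 10
  P[4] = 12 + 0 = 12
  P[5] = 19 + 2 = 21
  P[6] = 21 + 2 = 23
  P[7] = 33 + 2 = 35
  P[8] = 39 + 2 = 41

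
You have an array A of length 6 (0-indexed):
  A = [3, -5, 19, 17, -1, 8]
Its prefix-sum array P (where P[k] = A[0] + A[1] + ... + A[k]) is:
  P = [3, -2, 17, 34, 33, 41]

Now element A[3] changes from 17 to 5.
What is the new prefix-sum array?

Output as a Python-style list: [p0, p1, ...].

Change: A[3] 17 -> 5, delta = -12
P[k] for k < 3: unchanged (A[3] not included)
P[k] for k >= 3: shift by delta = -12
  P[0] = 3 + 0 = 3
  P[1] = -2 + 0 = -2
  P[2] = 17 + 0 = 17
  P[3] = 34 + -12 = 22
  P[4] = 33 + -12 = 21
  P[5] = 41 + -12 = 29

Answer: [3, -2, 17, 22, 21, 29]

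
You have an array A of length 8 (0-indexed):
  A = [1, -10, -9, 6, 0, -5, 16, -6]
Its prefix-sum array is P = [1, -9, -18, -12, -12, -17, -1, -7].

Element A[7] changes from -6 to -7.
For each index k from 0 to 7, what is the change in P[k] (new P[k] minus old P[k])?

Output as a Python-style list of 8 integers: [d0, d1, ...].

Element change: A[7] -6 -> -7, delta = -1
For k < 7: P[k] unchanged, delta_P[k] = 0
For k >= 7: P[k] shifts by exactly -1
Delta array: [0, 0, 0, 0, 0, 0, 0, -1]

Answer: [0, 0, 0, 0, 0, 0, 0, -1]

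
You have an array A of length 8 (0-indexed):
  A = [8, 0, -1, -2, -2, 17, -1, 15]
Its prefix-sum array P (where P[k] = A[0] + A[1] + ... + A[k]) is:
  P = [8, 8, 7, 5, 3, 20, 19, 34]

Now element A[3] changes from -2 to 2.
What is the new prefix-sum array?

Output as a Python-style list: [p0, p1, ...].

Change: A[3] -2 -> 2, delta = 4
P[k] for k < 3: unchanged (A[3] not included)
P[k] for k >= 3: shift by delta = 4
  P[0] = 8 + 0 = 8
  P[1] = 8 + 0 = 8
  P[2] = 7 + 0 = 7
  P[3] = 5 + 4 = 9
  P[4] = 3 + 4 = 7
  P[5] = 20 + 4 = 24
  P[6] = 19 + 4 = 23
  P[7] = 34 + 4 = 38

Answer: [8, 8, 7, 9, 7, 24, 23, 38]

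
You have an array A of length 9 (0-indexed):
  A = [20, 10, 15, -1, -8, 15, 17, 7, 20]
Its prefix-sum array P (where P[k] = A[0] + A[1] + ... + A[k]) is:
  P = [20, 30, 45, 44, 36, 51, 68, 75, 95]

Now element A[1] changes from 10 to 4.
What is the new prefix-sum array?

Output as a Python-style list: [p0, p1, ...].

Change: A[1] 10 -> 4, delta = -6
P[k] for k < 1: unchanged (A[1] not included)
P[k] for k >= 1: shift by delta = -6
  P[0] = 20 + 0 = 20
  P[1] = 30 + -6 = 24
  P[2] = 45 + -6 = 39
  P[3] = 44 + -6 = 38
  P[4] = 36 + -6 = 30
  P[5] = 51 + -6 = 45
  P[6] = 68 + -6 = 62
  P[7] = 75 + -6 = 69
  P[8] = 95 + -6 = 89

Answer: [20, 24, 39, 38, 30, 45, 62, 69, 89]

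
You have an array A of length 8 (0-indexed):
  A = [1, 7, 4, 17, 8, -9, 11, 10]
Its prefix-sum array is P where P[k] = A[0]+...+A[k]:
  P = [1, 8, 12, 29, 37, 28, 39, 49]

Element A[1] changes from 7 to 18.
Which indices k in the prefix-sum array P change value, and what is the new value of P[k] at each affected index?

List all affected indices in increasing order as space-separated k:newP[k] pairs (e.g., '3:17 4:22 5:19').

P[k] = A[0] + ... + A[k]
P[k] includes A[1] iff k >= 1
Affected indices: 1, 2, ..., 7; delta = 11
  P[1]: 8 + 11 = 19
  P[2]: 12 + 11 = 23
  P[3]: 29 + 11 = 40
  P[4]: 37 + 11 = 48
  P[5]: 28 + 11 = 39
  P[6]: 39 + 11 = 50
  P[7]: 49 + 11 = 60

Answer: 1:19 2:23 3:40 4:48 5:39 6:50 7:60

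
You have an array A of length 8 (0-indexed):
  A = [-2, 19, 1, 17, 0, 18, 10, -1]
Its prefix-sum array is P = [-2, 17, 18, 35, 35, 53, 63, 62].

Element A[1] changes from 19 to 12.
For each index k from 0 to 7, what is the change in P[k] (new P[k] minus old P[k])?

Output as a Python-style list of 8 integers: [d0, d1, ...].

Answer: [0, -7, -7, -7, -7, -7, -7, -7]

Derivation:
Element change: A[1] 19 -> 12, delta = -7
For k < 1: P[k] unchanged, delta_P[k] = 0
For k >= 1: P[k] shifts by exactly -7
Delta array: [0, -7, -7, -7, -7, -7, -7, -7]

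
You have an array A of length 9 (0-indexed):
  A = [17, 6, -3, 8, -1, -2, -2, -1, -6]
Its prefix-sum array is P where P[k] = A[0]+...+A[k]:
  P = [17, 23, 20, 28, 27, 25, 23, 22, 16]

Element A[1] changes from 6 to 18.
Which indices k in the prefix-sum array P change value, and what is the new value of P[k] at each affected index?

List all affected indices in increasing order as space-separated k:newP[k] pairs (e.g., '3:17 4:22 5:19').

P[k] = A[0] + ... + A[k]
P[k] includes A[1] iff k >= 1
Affected indices: 1, 2, ..., 8; delta = 12
  P[1]: 23 + 12 = 35
  P[2]: 20 + 12 = 32
  P[3]: 28 + 12 = 40
  P[4]: 27 + 12 = 39
  P[5]: 25 + 12 = 37
  P[6]: 23 + 12 = 35
  P[7]: 22 + 12 = 34
  P[8]: 16 + 12 = 28

Answer: 1:35 2:32 3:40 4:39 5:37 6:35 7:34 8:28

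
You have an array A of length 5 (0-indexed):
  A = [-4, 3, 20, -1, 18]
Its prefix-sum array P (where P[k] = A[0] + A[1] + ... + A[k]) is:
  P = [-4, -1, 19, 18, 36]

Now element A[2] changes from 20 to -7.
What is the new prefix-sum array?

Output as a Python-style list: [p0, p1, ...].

Change: A[2] 20 -> -7, delta = -27
P[k] for k < 2: unchanged (A[2] not included)
P[k] for k >= 2: shift by delta = -27
  P[0] = -4 + 0 = -4
  P[1] = -1 + 0 = -1
  P[2] = 19 + -27 = -8
  P[3] = 18 + -27 = -9
  P[4] = 36 + -27 = 9

Answer: [-4, -1, -8, -9, 9]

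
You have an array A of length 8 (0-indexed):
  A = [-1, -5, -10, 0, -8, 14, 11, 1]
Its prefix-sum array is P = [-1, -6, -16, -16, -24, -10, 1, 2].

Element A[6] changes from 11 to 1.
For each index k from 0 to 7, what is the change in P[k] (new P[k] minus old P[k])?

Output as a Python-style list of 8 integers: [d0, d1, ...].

Answer: [0, 0, 0, 0, 0, 0, -10, -10]

Derivation:
Element change: A[6] 11 -> 1, delta = -10
For k < 6: P[k] unchanged, delta_P[k] = 0
For k >= 6: P[k] shifts by exactly -10
Delta array: [0, 0, 0, 0, 0, 0, -10, -10]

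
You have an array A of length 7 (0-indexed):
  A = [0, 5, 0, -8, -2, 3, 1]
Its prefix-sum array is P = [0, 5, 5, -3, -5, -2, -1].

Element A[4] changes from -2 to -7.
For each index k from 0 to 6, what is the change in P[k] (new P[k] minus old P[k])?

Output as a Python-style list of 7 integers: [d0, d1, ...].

Answer: [0, 0, 0, 0, -5, -5, -5]

Derivation:
Element change: A[4] -2 -> -7, delta = -5
For k < 4: P[k] unchanged, delta_P[k] = 0
For k >= 4: P[k] shifts by exactly -5
Delta array: [0, 0, 0, 0, -5, -5, -5]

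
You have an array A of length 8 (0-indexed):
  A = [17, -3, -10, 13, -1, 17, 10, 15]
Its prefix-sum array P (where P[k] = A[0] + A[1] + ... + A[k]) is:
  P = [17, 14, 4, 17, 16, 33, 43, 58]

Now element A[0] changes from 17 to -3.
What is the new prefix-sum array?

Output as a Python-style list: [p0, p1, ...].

Answer: [-3, -6, -16, -3, -4, 13, 23, 38]

Derivation:
Change: A[0] 17 -> -3, delta = -20
P[k] for k < 0: unchanged (A[0] not included)
P[k] for k >= 0: shift by delta = -20
  P[0] = 17 + -20 = -3
  P[1] = 14 + -20 = -6
  P[2] = 4 + -20 = -16
  P[3] = 17 + -20 = -3
  P[4] = 16 + -20 = -4
  P[5] = 33 + -20 = 13
  P[6] = 43 + -20 = 23
  P[7] = 58 + -20 = 38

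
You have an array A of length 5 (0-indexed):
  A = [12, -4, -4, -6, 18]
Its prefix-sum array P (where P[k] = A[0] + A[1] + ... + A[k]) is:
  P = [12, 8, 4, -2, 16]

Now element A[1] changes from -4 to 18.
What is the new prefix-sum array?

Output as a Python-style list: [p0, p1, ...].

Change: A[1] -4 -> 18, delta = 22
P[k] for k < 1: unchanged (A[1] not included)
P[k] for k >= 1: shift by delta = 22
  P[0] = 12 + 0 = 12
  P[1] = 8 + 22 = 30
  P[2] = 4 + 22 = 26
  P[3] = -2 + 22 = 20
  P[4] = 16 + 22 = 38

Answer: [12, 30, 26, 20, 38]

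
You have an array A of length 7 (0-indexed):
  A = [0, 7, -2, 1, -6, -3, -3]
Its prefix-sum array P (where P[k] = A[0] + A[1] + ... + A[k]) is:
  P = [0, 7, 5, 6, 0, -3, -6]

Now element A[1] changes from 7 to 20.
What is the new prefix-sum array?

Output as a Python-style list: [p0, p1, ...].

Answer: [0, 20, 18, 19, 13, 10, 7]

Derivation:
Change: A[1] 7 -> 20, delta = 13
P[k] for k < 1: unchanged (A[1] not included)
P[k] for k >= 1: shift by delta = 13
  P[0] = 0 + 0 = 0
  P[1] = 7 + 13 = 20
  P[2] = 5 + 13 = 18
  P[3] = 6 + 13 = 19
  P[4] = 0 + 13 = 13
  P[5] = -3 + 13 = 10
  P[6] = -6 + 13 = 7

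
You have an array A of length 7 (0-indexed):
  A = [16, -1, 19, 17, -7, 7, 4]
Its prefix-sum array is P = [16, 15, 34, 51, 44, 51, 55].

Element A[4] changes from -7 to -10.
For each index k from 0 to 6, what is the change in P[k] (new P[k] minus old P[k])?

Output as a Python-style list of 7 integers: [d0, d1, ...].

Answer: [0, 0, 0, 0, -3, -3, -3]

Derivation:
Element change: A[4] -7 -> -10, delta = -3
For k < 4: P[k] unchanged, delta_P[k] = 0
For k >= 4: P[k] shifts by exactly -3
Delta array: [0, 0, 0, 0, -3, -3, -3]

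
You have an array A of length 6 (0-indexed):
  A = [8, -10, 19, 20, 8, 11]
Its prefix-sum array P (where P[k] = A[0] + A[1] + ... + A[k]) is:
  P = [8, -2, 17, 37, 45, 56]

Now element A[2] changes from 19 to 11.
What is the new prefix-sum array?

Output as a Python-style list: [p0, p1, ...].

Change: A[2] 19 -> 11, delta = -8
P[k] for k < 2: unchanged (A[2] not included)
P[k] for k >= 2: shift by delta = -8
  P[0] = 8 + 0 = 8
  P[1] = -2 + 0 = -2
  P[2] = 17 + -8 = 9
  P[3] = 37 + -8 = 29
  P[4] = 45 + -8 = 37
  P[5] = 56 + -8 = 48

Answer: [8, -2, 9, 29, 37, 48]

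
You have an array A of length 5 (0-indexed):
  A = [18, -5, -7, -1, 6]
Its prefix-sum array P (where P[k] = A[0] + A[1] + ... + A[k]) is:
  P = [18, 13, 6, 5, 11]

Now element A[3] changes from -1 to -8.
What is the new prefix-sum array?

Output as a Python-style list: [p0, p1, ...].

Answer: [18, 13, 6, -2, 4]

Derivation:
Change: A[3] -1 -> -8, delta = -7
P[k] for k < 3: unchanged (A[3] not included)
P[k] for k >= 3: shift by delta = -7
  P[0] = 18 + 0 = 18
  P[1] = 13 + 0 = 13
  P[2] = 6 + 0 = 6
  P[3] = 5 + -7 = -2
  P[4] = 11 + -7 = 4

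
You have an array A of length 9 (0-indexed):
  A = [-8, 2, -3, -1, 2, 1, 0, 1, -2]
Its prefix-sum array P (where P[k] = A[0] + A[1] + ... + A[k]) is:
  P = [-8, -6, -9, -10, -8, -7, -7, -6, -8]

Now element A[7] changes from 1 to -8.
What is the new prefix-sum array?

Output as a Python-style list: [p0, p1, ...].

Change: A[7] 1 -> -8, delta = -9
P[k] for k < 7: unchanged (A[7] not included)
P[k] for k >= 7: shift by delta = -9
  P[0] = -8 + 0 = -8
  P[1] = -6 + 0 = -6
  P[2] = -9 + 0 = -9
  P[3] = -10 + 0 = -10
  P[4] = -8 + 0 = -8
  P[5] = -7 + 0 = -7
  P[6] = -7 + 0 = -7
  P[7] = -6 + -9 = -15
  P[8] = -8 + -9 = -17

Answer: [-8, -6, -9, -10, -8, -7, -7, -15, -17]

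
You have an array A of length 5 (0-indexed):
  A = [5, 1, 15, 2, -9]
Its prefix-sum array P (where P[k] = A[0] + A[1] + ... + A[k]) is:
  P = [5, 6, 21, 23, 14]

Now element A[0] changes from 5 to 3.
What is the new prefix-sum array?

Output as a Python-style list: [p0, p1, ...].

Answer: [3, 4, 19, 21, 12]

Derivation:
Change: A[0] 5 -> 3, delta = -2
P[k] for k < 0: unchanged (A[0] not included)
P[k] for k >= 0: shift by delta = -2
  P[0] = 5 + -2 = 3
  P[1] = 6 + -2 = 4
  P[2] = 21 + -2 = 19
  P[3] = 23 + -2 = 21
  P[4] = 14 + -2 = 12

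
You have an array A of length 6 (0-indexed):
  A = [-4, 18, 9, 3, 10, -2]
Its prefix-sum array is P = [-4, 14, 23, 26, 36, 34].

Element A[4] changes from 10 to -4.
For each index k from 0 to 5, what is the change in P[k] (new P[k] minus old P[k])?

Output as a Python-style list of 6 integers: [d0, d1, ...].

Answer: [0, 0, 0, 0, -14, -14]

Derivation:
Element change: A[4] 10 -> -4, delta = -14
For k < 4: P[k] unchanged, delta_P[k] = 0
For k >= 4: P[k] shifts by exactly -14
Delta array: [0, 0, 0, 0, -14, -14]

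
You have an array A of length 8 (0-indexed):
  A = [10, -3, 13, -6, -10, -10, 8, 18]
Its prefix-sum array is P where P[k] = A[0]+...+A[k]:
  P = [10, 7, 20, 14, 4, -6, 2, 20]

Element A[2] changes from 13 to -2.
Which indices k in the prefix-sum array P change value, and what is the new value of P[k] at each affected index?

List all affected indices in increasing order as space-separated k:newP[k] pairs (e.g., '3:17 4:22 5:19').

P[k] = A[0] + ... + A[k]
P[k] includes A[2] iff k >= 2
Affected indices: 2, 3, ..., 7; delta = -15
  P[2]: 20 + -15 = 5
  P[3]: 14 + -15 = -1
  P[4]: 4 + -15 = -11
  P[5]: -6 + -15 = -21
  P[6]: 2 + -15 = -13
  P[7]: 20 + -15 = 5

Answer: 2:5 3:-1 4:-11 5:-21 6:-13 7:5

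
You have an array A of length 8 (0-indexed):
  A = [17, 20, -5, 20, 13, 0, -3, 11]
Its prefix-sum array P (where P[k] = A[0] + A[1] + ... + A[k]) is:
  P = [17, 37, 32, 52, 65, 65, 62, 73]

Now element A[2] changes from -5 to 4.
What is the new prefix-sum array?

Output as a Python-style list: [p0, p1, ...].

Change: A[2] -5 -> 4, delta = 9
P[k] for k < 2: unchanged (A[2] not included)
P[k] for k >= 2: shift by delta = 9
  P[0] = 17 + 0 = 17
  P[1] = 37 + 0 = 37
  P[2] = 32 + 9 = 41
  P[3] = 52 + 9 = 61
  P[4] = 65 + 9 = 74
  P[5] = 65 + 9 = 74
  P[6] = 62 + 9 = 71
  P[7] = 73 + 9 = 82

Answer: [17, 37, 41, 61, 74, 74, 71, 82]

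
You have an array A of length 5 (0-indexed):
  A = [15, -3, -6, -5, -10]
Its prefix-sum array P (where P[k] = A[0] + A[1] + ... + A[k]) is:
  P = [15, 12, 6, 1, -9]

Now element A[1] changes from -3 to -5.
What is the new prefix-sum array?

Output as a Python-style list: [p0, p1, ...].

Change: A[1] -3 -> -5, delta = -2
P[k] for k < 1: unchanged (A[1] not included)
P[k] for k >= 1: shift by delta = -2
  P[0] = 15 + 0 = 15
  P[1] = 12 + -2 = 10
  P[2] = 6 + -2 = 4
  P[3] = 1 + -2 = -1
  P[4] = -9 + -2 = -11

Answer: [15, 10, 4, -1, -11]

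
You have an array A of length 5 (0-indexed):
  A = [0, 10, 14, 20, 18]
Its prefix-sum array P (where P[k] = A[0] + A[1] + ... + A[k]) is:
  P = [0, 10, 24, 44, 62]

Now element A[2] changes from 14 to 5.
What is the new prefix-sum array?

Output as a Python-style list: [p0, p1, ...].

Answer: [0, 10, 15, 35, 53]

Derivation:
Change: A[2] 14 -> 5, delta = -9
P[k] for k < 2: unchanged (A[2] not included)
P[k] for k >= 2: shift by delta = -9
  P[0] = 0 + 0 = 0
  P[1] = 10 + 0 = 10
  P[2] = 24 + -9 = 15
  P[3] = 44 + -9 = 35
  P[4] = 62 + -9 = 53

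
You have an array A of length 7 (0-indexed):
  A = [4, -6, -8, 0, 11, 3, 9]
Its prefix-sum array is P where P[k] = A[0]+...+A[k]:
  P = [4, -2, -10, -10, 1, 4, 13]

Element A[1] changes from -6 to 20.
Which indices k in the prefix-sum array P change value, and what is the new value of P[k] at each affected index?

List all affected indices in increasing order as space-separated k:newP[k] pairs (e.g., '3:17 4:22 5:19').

P[k] = A[0] + ... + A[k]
P[k] includes A[1] iff k >= 1
Affected indices: 1, 2, ..., 6; delta = 26
  P[1]: -2 + 26 = 24
  P[2]: -10 + 26 = 16
  P[3]: -10 + 26 = 16
  P[4]: 1 + 26 = 27
  P[5]: 4 + 26 = 30
  P[6]: 13 + 26 = 39

Answer: 1:24 2:16 3:16 4:27 5:30 6:39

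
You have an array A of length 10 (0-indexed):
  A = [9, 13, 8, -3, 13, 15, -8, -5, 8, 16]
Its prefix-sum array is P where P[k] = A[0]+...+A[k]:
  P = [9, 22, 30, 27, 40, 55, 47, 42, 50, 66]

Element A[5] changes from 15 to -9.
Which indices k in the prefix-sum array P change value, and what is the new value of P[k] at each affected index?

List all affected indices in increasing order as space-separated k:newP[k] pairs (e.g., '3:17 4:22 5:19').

P[k] = A[0] + ... + A[k]
P[k] includes A[5] iff k >= 5
Affected indices: 5, 6, ..., 9; delta = -24
  P[5]: 55 + -24 = 31
  P[6]: 47 + -24 = 23
  P[7]: 42 + -24 = 18
  P[8]: 50 + -24 = 26
  P[9]: 66 + -24 = 42

Answer: 5:31 6:23 7:18 8:26 9:42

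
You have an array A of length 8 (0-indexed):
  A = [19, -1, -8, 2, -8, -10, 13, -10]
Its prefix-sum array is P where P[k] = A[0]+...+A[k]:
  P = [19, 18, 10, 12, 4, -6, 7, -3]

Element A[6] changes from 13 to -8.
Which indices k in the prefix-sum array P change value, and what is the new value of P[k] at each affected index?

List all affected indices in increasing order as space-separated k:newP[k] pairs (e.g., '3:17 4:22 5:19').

Answer: 6:-14 7:-24

Derivation:
P[k] = A[0] + ... + A[k]
P[k] includes A[6] iff k >= 6
Affected indices: 6, 7, ..., 7; delta = -21
  P[6]: 7 + -21 = -14
  P[7]: -3 + -21 = -24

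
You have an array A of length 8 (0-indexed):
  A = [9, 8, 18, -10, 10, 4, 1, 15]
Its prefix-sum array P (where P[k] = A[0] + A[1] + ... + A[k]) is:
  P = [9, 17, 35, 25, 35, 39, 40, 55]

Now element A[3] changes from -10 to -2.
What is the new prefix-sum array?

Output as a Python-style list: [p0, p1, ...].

Change: A[3] -10 -> -2, delta = 8
P[k] for k < 3: unchanged (A[3] not included)
P[k] for k >= 3: shift by delta = 8
  P[0] = 9 + 0 = 9
  P[1] = 17 + 0 = 17
  P[2] = 35 + 0 = 35
  P[3] = 25 + 8 = 33
  P[4] = 35 + 8 = 43
  P[5] = 39 + 8 = 47
  P[6] = 40 + 8 = 48
  P[7] = 55 + 8 = 63

Answer: [9, 17, 35, 33, 43, 47, 48, 63]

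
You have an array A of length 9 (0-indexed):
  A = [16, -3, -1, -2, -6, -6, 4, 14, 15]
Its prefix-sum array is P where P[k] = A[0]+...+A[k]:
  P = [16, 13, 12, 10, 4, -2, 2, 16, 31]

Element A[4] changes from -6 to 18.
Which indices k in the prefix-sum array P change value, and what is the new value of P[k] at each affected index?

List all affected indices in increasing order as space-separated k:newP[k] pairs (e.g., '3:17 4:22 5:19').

Answer: 4:28 5:22 6:26 7:40 8:55

Derivation:
P[k] = A[0] + ... + A[k]
P[k] includes A[4] iff k >= 4
Affected indices: 4, 5, ..., 8; delta = 24
  P[4]: 4 + 24 = 28
  P[5]: -2 + 24 = 22
  P[6]: 2 + 24 = 26
  P[7]: 16 + 24 = 40
  P[8]: 31 + 24 = 55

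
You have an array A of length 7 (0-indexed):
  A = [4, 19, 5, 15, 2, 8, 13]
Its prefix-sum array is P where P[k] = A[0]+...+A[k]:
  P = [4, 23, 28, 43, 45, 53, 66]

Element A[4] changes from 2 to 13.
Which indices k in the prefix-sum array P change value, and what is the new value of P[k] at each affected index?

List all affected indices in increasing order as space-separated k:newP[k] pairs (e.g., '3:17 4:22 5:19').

Answer: 4:56 5:64 6:77

Derivation:
P[k] = A[0] + ... + A[k]
P[k] includes A[4] iff k >= 4
Affected indices: 4, 5, ..., 6; delta = 11
  P[4]: 45 + 11 = 56
  P[5]: 53 + 11 = 64
  P[6]: 66 + 11 = 77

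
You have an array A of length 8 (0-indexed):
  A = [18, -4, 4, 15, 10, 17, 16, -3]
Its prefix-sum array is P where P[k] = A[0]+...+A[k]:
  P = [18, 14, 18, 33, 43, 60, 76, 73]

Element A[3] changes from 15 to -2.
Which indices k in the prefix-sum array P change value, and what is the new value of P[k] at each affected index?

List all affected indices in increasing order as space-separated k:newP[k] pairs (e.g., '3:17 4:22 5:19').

Answer: 3:16 4:26 5:43 6:59 7:56

Derivation:
P[k] = A[0] + ... + A[k]
P[k] includes A[3] iff k >= 3
Affected indices: 3, 4, ..., 7; delta = -17
  P[3]: 33 + -17 = 16
  P[4]: 43 + -17 = 26
  P[5]: 60 + -17 = 43
  P[6]: 76 + -17 = 59
  P[7]: 73 + -17 = 56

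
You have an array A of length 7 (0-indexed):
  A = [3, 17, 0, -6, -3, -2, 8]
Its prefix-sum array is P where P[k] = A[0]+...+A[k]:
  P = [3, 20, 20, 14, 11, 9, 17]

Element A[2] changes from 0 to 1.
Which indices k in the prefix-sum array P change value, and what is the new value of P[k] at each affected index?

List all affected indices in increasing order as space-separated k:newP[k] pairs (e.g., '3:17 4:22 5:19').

P[k] = A[0] + ... + A[k]
P[k] includes A[2] iff k >= 2
Affected indices: 2, 3, ..., 6; delta = 1
  P[2]: 20 + 1 = 21
  P[3]: 14 + 1 = 15
  P[4]: 11 + 1 = 12
  P[5]: 9 + 1 = 10
  P[6]: 17 + 1 = 18

Answer: 2:21 3:15 4:12 5:10 6:18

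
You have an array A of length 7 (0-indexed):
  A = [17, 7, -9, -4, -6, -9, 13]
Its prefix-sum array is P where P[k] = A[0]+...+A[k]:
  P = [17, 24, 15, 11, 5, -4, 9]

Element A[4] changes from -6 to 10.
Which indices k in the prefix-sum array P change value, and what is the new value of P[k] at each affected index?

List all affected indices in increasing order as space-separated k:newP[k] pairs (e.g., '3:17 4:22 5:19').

Answer: 4:21 5:12 6:25

Derivation:
P[k] = A[0] + ... + A[k]
P[k] includes A[4] iff k >= 4
Affected indices: 4, 5, ..., 6; delta = 16
  P[4]: 5 + 16 = 21
  P[5]: -4 + 16 = 12
  P[6]: 9 + 16 = 25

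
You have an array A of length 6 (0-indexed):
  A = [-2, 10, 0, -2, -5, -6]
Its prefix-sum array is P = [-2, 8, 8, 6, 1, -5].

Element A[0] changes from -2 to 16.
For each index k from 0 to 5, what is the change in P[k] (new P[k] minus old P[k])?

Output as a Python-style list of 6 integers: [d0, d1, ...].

Element change: A[0] -2 -> 16, delta = 18
For k < 0: P[k] unchanged, delta_P[k] = 0
For k >= 0: P[k] shifts by exactly 18
Delta array: [18, 18, 18, 18, 18, 18]

Answer: [18, 18, 18, 18, 18, 18]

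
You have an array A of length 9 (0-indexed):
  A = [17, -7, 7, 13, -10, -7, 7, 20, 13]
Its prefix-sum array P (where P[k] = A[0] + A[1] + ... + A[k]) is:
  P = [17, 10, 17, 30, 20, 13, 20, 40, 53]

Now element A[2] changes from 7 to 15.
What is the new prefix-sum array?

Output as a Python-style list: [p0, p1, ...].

Answer: [17, 10, 25, 38, 28, 21, 28, 48, 61]

Derivation:
Change: A[2] 7 -> 15, delta = 8
P[k] for k < 2: unchanged (A[2] not included)
P[k] for k >= 2: shift by delta = 8
  P[0] = 17 + 0 = 17
  P[1] = 10 + 0 = 10
  P[2] = 17 + 8 = 25
  P[3] = 30 + 8 = 38
  P[4] = 20 + 8 = 28
  P[5] = 13 + 8 = 21
  P[6] = 20 + 8 = 28
  P[7] = 40 + 8 = 48
  P[8] = 53 + 8 = 61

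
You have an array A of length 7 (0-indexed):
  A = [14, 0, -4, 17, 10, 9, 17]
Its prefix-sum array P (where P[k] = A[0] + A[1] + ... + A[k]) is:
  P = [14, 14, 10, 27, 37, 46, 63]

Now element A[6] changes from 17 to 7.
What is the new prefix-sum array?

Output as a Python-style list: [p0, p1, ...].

Change: A[6] 17 -> 7, delta = -10
P[k] for k < 6: unchanged (A[6] not included)
P[k] for k >= 6: shift by delta = -10
  P[0] = 14 + 0 = 14
  P[1] = 14 + 0 = 14
  P[2] = 10 + 0 = 10
  P[3] = 27 + 0 = 27
  P[4] = 37 + 0 = 37
  P[5] = 46 + 0 = 46
  P[6] = 63 + -10 = 53

Answer: [14, 14, 10, 27, 37, 46, 53]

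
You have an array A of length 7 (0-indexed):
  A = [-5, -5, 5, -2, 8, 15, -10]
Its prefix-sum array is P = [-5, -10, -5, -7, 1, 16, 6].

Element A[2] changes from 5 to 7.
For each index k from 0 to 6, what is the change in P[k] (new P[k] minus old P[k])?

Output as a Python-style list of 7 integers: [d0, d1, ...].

Element change: A[2] 5 -> 7, delta = 2
For k < 2: P[k] unchanged, delta_P[k] = 0
For k >= 2: P[k] shifts by exactly 2
Delta array: [0, 0, 2, 2, 2, 2, 2]

Answer: [0, 0, 2, 2, 2, 2, 2]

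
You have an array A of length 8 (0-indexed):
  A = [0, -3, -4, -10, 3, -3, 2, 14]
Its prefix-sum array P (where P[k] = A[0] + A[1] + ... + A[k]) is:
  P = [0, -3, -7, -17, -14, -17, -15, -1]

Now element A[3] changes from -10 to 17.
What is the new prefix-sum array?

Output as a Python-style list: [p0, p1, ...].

Answer: [0, -3, -7, 10, 13, 10, 12, 26]

Derivation:
Change: A[3] -10 -> 17, delta = 27
P[k] for k < 3: unchanged (A[3] not included)
P[k] for k >= 3: shift by delta = 27
  P[0] = 0 + 0 = 0
  P[1] = -3 + 0 = -3
  P[2] = -7 + 0 = -7
  P[3] = -17 + 27 = 10
  P[4] = -14 + 27 = 13
  P[5] = -17 + 27 = 10
  P[6] = -15 + 27 = 12
  P[7] = -1 + 27 = 26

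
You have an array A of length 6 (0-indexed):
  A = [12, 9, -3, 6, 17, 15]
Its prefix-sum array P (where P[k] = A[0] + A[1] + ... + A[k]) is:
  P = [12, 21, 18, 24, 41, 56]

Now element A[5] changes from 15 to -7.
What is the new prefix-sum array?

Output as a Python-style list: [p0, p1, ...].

Change: A[5] 15 -> -7, delta = -22
P[k] for k < 5: unchanged (A[5] not included)
P[k] for k >= 5: shift by delta = -22
  P[0] = 12 + 0 = 12
  P[1] = 21 + 0 = 21
  P[2] = 18 + 0 = 18
  P[3] = 24 + 0 = 24
  P[4] = 41 + 0 = 41
  P[5] = 56 + -22 = 34

Answer: [12, 21, 18, 24, 41, 34]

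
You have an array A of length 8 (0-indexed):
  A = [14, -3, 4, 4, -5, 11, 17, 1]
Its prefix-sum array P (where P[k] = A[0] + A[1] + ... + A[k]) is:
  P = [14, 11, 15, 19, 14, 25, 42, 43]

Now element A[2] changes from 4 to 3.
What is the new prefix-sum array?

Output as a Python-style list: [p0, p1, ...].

Change: A[2] 4 -> 3, delta = -1
P[k] for k < 2: unchanged (A[2] not included)
P[k] for k >= 2: shift by delta = -1
  P[0] = 14 + 0 = 14
  P[1] = 11 + 0 = 11
  P[2] = 15 + -1 = 14
  P[3] = 19 + -1 = 18
  P[4] = 14 + -1 = 13
  P[5] = 25 + -1 = 24
  P[6] = 42 + -1 = 41
  P[7] = 43 + -1 = 42

Answer: [14, 11, 14, 18, 13, 24, 41, 42]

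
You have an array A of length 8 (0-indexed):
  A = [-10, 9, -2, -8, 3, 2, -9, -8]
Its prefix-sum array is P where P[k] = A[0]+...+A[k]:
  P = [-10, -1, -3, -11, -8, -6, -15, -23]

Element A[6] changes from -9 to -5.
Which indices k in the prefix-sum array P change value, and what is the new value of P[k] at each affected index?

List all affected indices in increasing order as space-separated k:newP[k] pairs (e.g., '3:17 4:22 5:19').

P[k] = A[0] + ... + A[k]
P[k] includes A[6] iff k >= 6
Affected indices: 6, 7, ..., 7; delta = 4
  P[6]: -15 + 4 = -11
  P[7]: -23 + 4 = -19

Answer: 6:-11 7:-19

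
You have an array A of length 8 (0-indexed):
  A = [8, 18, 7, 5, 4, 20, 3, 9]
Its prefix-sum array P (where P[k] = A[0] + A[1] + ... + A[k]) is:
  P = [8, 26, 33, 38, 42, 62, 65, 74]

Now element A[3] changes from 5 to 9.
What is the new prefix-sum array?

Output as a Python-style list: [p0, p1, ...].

Answer: [8, 26, 33, 42, 46, 66, 69, 78]

Derivation:
Change: A[3] 5 -> 9, delta = 4
P[k] for k < 3: unchanged (A[3] not included)
P[k] for k >= 3: shift by delta = 4
  P[0] = 8 + 0 = 8
  P[1] = 26 + 0 = 26
  P[2] = 33 + 0 = 33
  P[3] = 38 + 4 = 42
  P[4] = 42 + 4 = 46
  P[5] = 62 + 4 = 66
  P[6] = 65 + 4 = 69
  P[7] = 74 + 4 = 78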